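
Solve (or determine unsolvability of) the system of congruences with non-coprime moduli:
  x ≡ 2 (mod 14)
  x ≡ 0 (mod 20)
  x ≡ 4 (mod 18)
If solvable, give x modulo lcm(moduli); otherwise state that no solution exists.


Moduli 14, 20, 18 are not pairwise coprime, so CRT works modulo lcm(m_i) when all pairwise compatibility conditions hold.
Pairwise compatibility: gcd(m_i, m_j) must divide a_i - a_j for every pair.
Merge one congruence at a time:
  Start: x ≡ 2 (mod 14).
  Combine with x ≡ 0 (mod 20): gcd(14, 20) = 2; 0 - 2 = -2, which IS divisible by 2, so compatible.
    Write x = 2 + 14·t and substitute into x ≡ 0 (mod 20): 14·t ≡ 0 − 2 = -2 (mod 20).
    Divide the congruence (and modulus) by g = 2: 7·t ≡ -1 (mod 10).
    Reduce coefficients mod 10: 7·t ≡ 9 (mod 10).
    The inverse of 7 mod 10 is 3 (since 7·3 = 21 = 2·10 + 1), so t ≡ 3·9 = 27 ≡ 7 (mod 10).
    Then x = 2 + 14·7 = 100, valid modulo lcm(14, 20) = 140: x ≡ 100 (mod 140).
  Combine with x ≡ 4 (mod 18): gcd(140, 18) = 2; 4 - 100 = -96, which IS divisible by 2, so compatible.
    Write x = 100 + 140·t and substitute into x ≡ 4 (mod 18): 140·t ≡ 4 − 100 = -96 (mod 18).
    Divide the congruence (and modulus) by g = 2: 70·t ≡ -48 (mod 9).
    Reduce coefficients mod 9: 7·t ≡ 6 (mod 9).
    The inverse of 7 mod 9 is 4 (since 7·4 = 28 = 3·9 + 1), so t ≡ 4·6 = 24 ≡ 6 (mod 9).
    Then x = 100 + 140·6 = 940, valid modulo lcm(140, 18) = 1260: x ≡ 940 (mod 1260).
Verify: 940 mod 14 = 2, 940 mod 20 = 0, 940 mod 18 = 4.

x ≡ 940 (mod 1260).


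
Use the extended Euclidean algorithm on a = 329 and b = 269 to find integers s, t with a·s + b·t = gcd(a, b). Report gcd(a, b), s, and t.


Euclidean algorithm on (329, 269) — divide until remainder is 0:
  329 = 1 · 269 + 60
  269 = 4 · 60 + 29
  60 = 2 · 29 + 2
  29 = 14 · 2 + 1
  2 = 2 · 1 + 0
gcd(329, 269) = 1.
Track Bezout coefficients alongside the remainders: start with r₀ = 329 = a·1 + b·0 (s = 1, t = 0) and r₁ = 269 = a·0 + b·1 (s = 0, t = 1); each new remainder r_{k+1} = r_{k-1} − q_k·r_k inherits s_{k+1} = s_{k-1} − q_k·s_k, t_{k+1} = t_{k-1} − q_k·t_k, so r_k = a·s_k + b·t_k at every step:
  q = 1: r = 60, s = 1 − 1·0 = 1, t = 0 − 1·1 = -1  (check: 329·1 + 269·(-1) = 60)
  q = 4: r = 29, s = 0 − 4·1 = -4, t = 1 − 4·(-1) = 5  (check: 329·(-4) + 269·5 = 29)
  q = 2: r = 2, s = 1 − 2·(-4) = 9, t = -1 − 2·5 = -11  (check: 329·9 + 269·(-11) = 2)
  q = 14: r = 1, s = -4 − 14·9 = -130, t = 5 − 14·(-11) = 159  (check: 329·(-130) + 269·159 = 1)
The row with r = 1 (the gcd) gives the Bezout coefficients s = -130, t = 159.
Result: 329 · (-130) + 269 · (159) = 1.

gcd(329, 269) = 1; s = -130, t = 159 (check: 329·(-130) + 269·159 = 1).


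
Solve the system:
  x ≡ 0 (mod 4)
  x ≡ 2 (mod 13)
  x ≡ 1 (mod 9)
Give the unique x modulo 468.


Moduli 4, 13, 9 are pairwise coprime; by CRT there is a unique solution modulo M = 4 · 13 · 9 = 468.
Solve pairwise, accumulating the modulus:
  Start with x ≡ 0 (mod 4).
  Combine with x ≡ 2 (mod 13): since gcd(4, 13) = 1, we get a unique residue mod 52.
    Write x = 0 + 4·t and substitute into x ≡ 2 (mod 13): 4·t ≡ 2 − 0 = 2 (mod 13).
    The inverse of 4 mod 13 is 10 (since 4·10 = 40 = 3·13 + 1), so t ≡ 10·2 = 20 ≡ 7 (mod 13).
    Then x = 0 + 4·7 = 28, valid modulo lcm(4, 13) = 52: x ≡ 28 (mod 52).
  Combine with x ≡ 1 (mod 9): since gcd(52, 9) = 1, we get a unique residue mod 468.
    Write x = 28 + 52·t and substitute into x ≡ 1 (mod 9): 52·t ≡ 1 − 28 = -27 (mod 9).
    Reduce coefficients mod 9: 7·t ≡ 0 (mod 9).
    The inverse of 7 mod 9 is 4 (since 7·4 = 28 = 3·9 + 1), so t ≡ 4·0 = 0 ≡ 0 (mod 9).
    Then x = 28 + 52·0 = 28, valid modulo lcm(52, 9) = 468: x ≡ 28 (mod 468).
Verify: 28 mod 4 = 0 ✓, 28 mod 13 = 2 ✓, 28 mod 9 = 1 ✓.

x ≡ 28 (mod 468).


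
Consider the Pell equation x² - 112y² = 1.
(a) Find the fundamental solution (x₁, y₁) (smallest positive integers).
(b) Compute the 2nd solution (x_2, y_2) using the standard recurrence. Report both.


Step 1: Find the fundamental solution (x₁, y₁) of x² - 112y² = 1.
  Expand √112 as a continued fraction. a₀ = ⌊√112⌋ = 10; iterate m_{k+1} = d_k·a_k − m_k, d_{k+1} = (112 − m_{k+1}²)/d_k, a_{k+1} = ⌊(a₀ + m_{k+1})/d_{k+1}⌋ (starting m₀ = 0, d₀ = 1), with convergents p_k = a_k·p_{k-1} + p_{k-2}, q_k = a_k·q_{k-1} + q_{k-2} (p₋₁ = 1, q₋₁ = 0):
  k = 0: a₀ = 10; p₀/q₀ = 10/1; p₀² − 112·q₀² = 100 − 112 = -12.
  k = 1: m = 10, d = 12, a = ⌊(10 + 10)/12⌋ = 1; p/q = (1·10 + 1)/(1·1 + 0) = 11/1; p² − 112·q² = 121 − 112 = 9.
  k = 2: m = 2, d = 9, a = ⌊(10 + 2)/9⌋ = 1; p/q = (1·11 + 10)/(1·1 + 1) = 21/2; p² − 112·q² = 441 − 448 = -7.
  k = 3: m = 7, d = 7, a = ⌊(10 + 7)/7⌋ = 2; p/q = (2·21 + 11)/(2·2 + 1) = 53/5; p² − 112·q² = 2809 − 2800 = 9.
  k = 4: m = 7, d = 9, a = ⌊(10 + 7)/9⌋ = 1; p/q = (1·53 + 21)/(1·5 + 2) = 74/7; p² − 112·q² = 5476 − 5488 = -12.
  k = 5: m = 2, d = 12, a = ⌊(10 + 2)/12⌋ = 1; p/q = (1·74 + 53)/(1·7 + 5) = 127/12; p² − 112·q² = 16129 − 16128 = 1.
  The first convergent with p² − 112·q² = 1 gives the fundamental solution (x₁, y₁) = (127, 12).
Step 2: Apply the recurrence (x_{n+1}, y_{n+1}) = (x₁x_n + 112y₁y_n, x₁y_n + y₁x_n) repeatedly.
  From (x_1, y_1) = (127, 12): x_2 = 127·127 + 112·12·12 = 32257; y_2 = 127·12 + 12·127 = 3048.
Step 3: Verify x_2² - 112·y_2² = 1040514049 - 1040514048 = 1 (should be 1). ✓

(x_1, y_1) = (127, 12); (x_2, y_2) = (32257, 3048).


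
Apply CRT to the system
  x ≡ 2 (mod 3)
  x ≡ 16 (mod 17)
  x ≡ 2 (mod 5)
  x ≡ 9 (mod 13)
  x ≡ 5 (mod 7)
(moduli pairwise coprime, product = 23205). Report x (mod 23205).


Product of moduli M = 3 · 17 · 5 · 13 · 7 = 23205.
Merge one congruence at a time:
  Start: x ≡ 2 (mod 3).
  Combine with x ≡ 16 (mod 17); new modulus lcm = 51.
    Write x = 2 + 3·t and substitute into x ≡ 16 (mod 17): 3·t ≡ 16 − 2 = 14 (mod 17).
    The inverse of 3 mod 17 is 6 (since 3·6 = 18 = 1·17 + 1), so t ≡ 6·14 = 84 ≡ 16 (mod 17).
    Then x = 2 + 3·16 = 50, valid modulo lcm(3, 17) = 51: x ≡ 50 (mod 51).
  Combine with x ≡ 2 (mod 5); new modulus lcm = 255.
    Write x = 50 + 51·t and substitute into x ≡ 2 (mod 5): 51·t ≡ 2 − 50 = -48 (mod 5).
    Reduce coefficients mod 5: 1·t ≡ 2 (mod 5).
    So t ≡ 2 (mod 5).
    Then x = 50 + 51·2 = 152, valid modulo lcm(51, 5) = 255: x ≡ 152 (mod 255).
  Combine with x ≡ 9 (mod 13); new modulus lcm = 3315.
    Write x = 152 + 255·t and substitute into x ≡ 9 (mod 13): 255·t ≡ 9 − 152 = -143 (mod 13).
    Reduce coefficients mod 13: 8·t ≡ 0 (mod 13).
    The inverse of 8 mod 13 is 5 (since 8·5 = 40 = 3·13 + 1), so t ≡ 5·0 = 0 ≡ 0 (mod 13).
    Then x = 152 + 255·0 = 152, valid modulo lcm(255, 13) = 3315: x ≡ 152 (mod 3315).
  Combine with x ≡ 5 (mod 7); new modulus lcm = 23205.
    Write x = 152 + 3315·t and substitute into x ≡ 5 (mod 7): 3315·t ≡ 5 − 152 = -147 (mod 7).
    Reduce coefficients mod 7: 4·t ≡ 0 (mod 7).
    The inverse of 4 mod 7 is 2 (since 4·2 = 8 = 1·7 + 1), so t ≡ 2·0 = 0 ≡ 0 (mod 7).
    Then x = 152 + 3315·0 = 152, valid modulo lcm(3315, 7) = 23205: x ≡ 152 (mod 23205).
Verify against each original: 152 mod 3 = 2, 152 mod 17 = 16, 152 mod 5 = 2, 152 mod 13 = 9, 152 mod 7 = 5.

x ≡ 152 (mod 23205).


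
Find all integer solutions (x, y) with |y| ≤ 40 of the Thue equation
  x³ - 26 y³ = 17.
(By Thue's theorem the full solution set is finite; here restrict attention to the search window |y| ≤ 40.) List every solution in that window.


The equation is x³ - 26y³ = 17. For fixed y, x³ = 26·y³ + 17, so a solution requires the RHS to be a perfect cube.
Strategy: iterate y from -40 to 40, compute RHS = 26·y³ + 17, and check whether it is a (positive or negative) perfect cube.
Check small values of y:
  y = 0: RHS = 17 is not a perfect cube.
  y = 1: RHS = 43 is not a perfect cube.
  y = -1: RHS = -9 is not a perfect cube.
  y = 2: RHS = 225 is not a perfect cube.
  y = -2: RHS = -191 is not a perfect cube.
  y = 3: RHS = 719 is not a perfect cube.
  y = -3: RHS = -685 is not a perfect cube.
Continuing the search up to |y| = 40 finds no solutions either.
No (x, y) in the scanned range satisfies the equation.

No integer solutions with |y| ≤ 40.


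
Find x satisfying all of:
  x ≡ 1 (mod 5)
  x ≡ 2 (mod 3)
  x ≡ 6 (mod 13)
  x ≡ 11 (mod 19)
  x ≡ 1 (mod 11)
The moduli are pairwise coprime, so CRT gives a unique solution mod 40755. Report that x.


Product of moduli M = 5 · 3 · 13 · 19 · 11 = 40755.
Merge one congruence at a time:
  Start: x ≡ 1 (mod 5).
  Combine with x ≡ 2 (mod 3); new modulus lcm = 15.
    Write x = 1 + 5·t and substitute into x ≡ 2 (mod 3): 5·t ≡ 2 − 1 = 1 (mod 3).
    Reduce coefficients mod 3: 2·t ≡ 1 (mod 3).
    The inverse of 2 mod 3 is 2 (since 2·2 = 4 = 1·3 + 1), so t ≡ 2·1 = 2 ≡ 2 (mod 3).
    Then x = 1 + 5·2 = 11, valid modulo lcm(5, 3) = 15: x ≡ 11 (mod 15).
  Combine with x ≡ 6 (mod 13); new modulus lcm = 195.
    Write x = 11 + 15·t and substitute into x ≡ 6 (mod 13): 15·t ≡ 6 − 11 = -5 (mod 13).
    Reduce coefficients mod 13: 2·t ≡ 8 (mod 13).
    The inverse of 2 mod 13 is 7 (since 2·7 = 14 = 1·13 + 1), so t ≡ 7·8 = 56 ≡ 4 (mod 13).
    Then x = 11 + 15·4 = 71, valid modulo lcm(15, 13) = 195: x ≡ 71 (mod 195).
  Combine with x ≡ 11 (mod 19); new modulus lcm = 3705.
    Write x = 71 + 195·t and substitute into x ≡ 11 (mod 19): 195·t ≡ 11 − 71 = -60 (mod 19).
    Reduce coefficients mod 19: 5·t ≡ 16 (mod 19).
    The inverse of 5 mod 19 is 4 (since 5·4 = 20 = 1·19 + 1), so t ≡ 4·16 = 64 ≡ 7 (mod 19).
    Then x = 71 + 195·7 = 1436, valid modulo lcm(195, 19) = 3705: x ≡ 1436 (mod 3705).
  Combine with x ≡ 1 (mod 11); new modulus lcm = 40755.
    Write x = 1436 + 3705·t and substitute into x ≡ 1 (mod 11): 3705·t ≡ 1 − 1436 = -1435 (mod 11).
    Reduce coefficients mod 11: 9·t ≡ 6 (mod 11).
    The inverse of 9 mod 11 is 5 (since 9·5 = 45 = 4·11 + 1), so t ≡ 5·6 = 30 ≡ 8 (mod 11).
    Then x = 1436 + 3705·8 = 31076, valid modulo lcm(3705, 11) = 40755: x ≡ 31076 (mod 40755).
Verify against each original: 31076 mod 5 = 1, 31076 mod 3 = 2, 31076 mod 13 = 6, 31076 mod 19 = 11, 31076 mod 11 = 1.

x ≡ 31076 (mod 40755).


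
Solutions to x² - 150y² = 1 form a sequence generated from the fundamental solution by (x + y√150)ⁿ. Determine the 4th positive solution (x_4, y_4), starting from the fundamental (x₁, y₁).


Step 1: Find the fundamental solution (x₁, y₁) of x² - 150y² = 1.
  Expand √150 as a continued fraction. a₀ = ⌊√150⌋ = 12; iterate m_{k+1} = d_k·a_k − m_k, d_{k+1} = (150 − m_{k+1}²)/d_k, a_{k+1} = ⌊(a₀ + m_{k+1})/d_{k+1}⌋ (starting m₀ = 0, d₀ = 1), with convergents p_k = a_k·p_{k-1} + p_{k-2}, q_k = a_k·q_{k-1} + q_{k-2} (p₋₁ = 1, q₋₁ = 0):
  k = 0: a₀ = 12; p₀/q₀ = 12/1; p₀² − 150·q₀² = 144 − 150 = -6.
  k = 1: m = 12, d = 6, a = ⌊(12 + 12)/6⌋ = 4; p/q = (4·12 + 1)/(4·1 + 0) = 49/4; p² − 150·q² = 2401 − 2400 = 1.
  The first convergent with p² − 150·q² = 1 gives the fundamental solution (x₁, y₁) = (49, 4).
Step 2: Apply the recurrence (x_{n+1}, y_{n+1}) = (x₁x_n + 150y₁y_n, x₁y_n + y₁x_n) repeatedly.
  From (x_1, y_1) = (49, 4): x_2 = 49·49 + 150·4·4 = 4801; y_2 = 49·4 + 4·49 = 392.
  From (x_2, y_2) = (4801, 392): x_3 = 49·4801 + 150·4·392 = 470449; y_3 = 49·392 + 4·4801 = 38412.
  From (x_3, y_3) = (470449, 38412): x_4 = 49·470449 + 150·4·38412 = 46099201; y_4 = 49·38412 + 4·470449 = 3763984.
Step 3: Verify x_4² - 150·y_4² = 2125136332838401 - 2125136332838400 = 1 (should be 1). ✓

(x_1, y_1) = (49, 4); (x_4, y_4) = (46099201, 3763984).


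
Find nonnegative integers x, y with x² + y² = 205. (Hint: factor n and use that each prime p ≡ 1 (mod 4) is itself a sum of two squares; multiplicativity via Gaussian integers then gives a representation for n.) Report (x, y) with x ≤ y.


Step 1: Factor n = 205 = 5 · 41.
Step 2: Check the mod-4 condition on each prime factor: 5 ≡ 1 (mod 4), exponent 1; 41 ≡ 1 (mod 4), exponent 1.
All primes ≡ 3 (mod 4) appear to even exponent (or don't appear), so by the two-squares theorem n IS expressible as a sum of two squares.
Step 3: Build a representation. Here n = 5 · 41 is a product of primes ≡ 1 (mod 4). Each prime p ≡ 1 (mod 4) is itself a sum of two squares; find a² by testing p − a² for a perfect square:
  5: 5 − 1² = 4 = 2² ⇒ 5 = 1² + 2².
  41: 41 − 1² = 40, 41 − 2² = 37, 41 − 3² = 32, 41 − 4² = 25 = 5² ⇒ 41 = 4² + 5².
  Combine using the Brahmagupta–Fibonacci identity (a² + b²)(c² + d²) = (ac − bd)² + (ad + bc)² = (ac + bd)² + (ad − bc)²:
  5 · 41 = 205: from (1² + 2²)(4² + 5²), take (1·4 − 2·5, 1·5 + 2·4) = (4 − 10, 5 + 8) = (-6, 13); dropping signs (only squares matter) gives (6, 13); check 6² + 13² = 36 + 169 = 205 ✓.
Step 4: Order so x ≤ y and verify: 6² + 13² = 36 + 169 = 205 = n. ✓

n = 205 = 6² + 13² (one valid representation with x ≤ y).


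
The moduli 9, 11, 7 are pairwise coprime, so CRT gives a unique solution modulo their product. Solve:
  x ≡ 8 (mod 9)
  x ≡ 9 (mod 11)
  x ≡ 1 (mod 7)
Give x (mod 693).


Moduli 9, 11, 7 are pairwise coprime; by CRT there is a unique solution modulo M = 9 · 11 · 7 = 693.
Solve pairwise, accumulating the modulus:
  Start with x ≡ 8 (mod 9).
  Combine with x ≡ 9 (mod 11): since gcd(9, 11) = 1, we get a unique residue mod 99.
    Write x = 8 + 9·t and substitute into x ≡ 9 (mod 11): 9·t ≡ 9 − 8 = 1 (mod 11).
    The inverse of 9 mod 11 is 5 (since 9·5 = 45 = 4·11 + 1), so t ≡ 5·1 = 5 ≡ 5 (mod 11).
    Then x = 8 + 9·5 = 53, valid modulo lcm(9, 11) = 99: x ≡ 53 (mod 99).
  Combine with x ≡ 1 (mod 7): since gcd(99, 7) = 1, we get a unique residue mod 693.
    Write x = 53 + 99·t and substitute into x ≡ 1 (mod 7): 99·t ≡ 1 − 53 = -52 (mod 7).
    Reduce coefficients mod 7: 1·t ≡ 4 (mod 7).
    So t ≡ 4 (mod 7).
    Then x = 53 + 99·4 = 449, valid modulo lcm(99, 7) = 693: x ≡ 449 (mod 693).
Verify: 449 mod 9 = 8 ✓, 449 mod 11 = 9 ✓, 449 mod 7 = 1 ✓.

x ≡ 449 (mod 693).


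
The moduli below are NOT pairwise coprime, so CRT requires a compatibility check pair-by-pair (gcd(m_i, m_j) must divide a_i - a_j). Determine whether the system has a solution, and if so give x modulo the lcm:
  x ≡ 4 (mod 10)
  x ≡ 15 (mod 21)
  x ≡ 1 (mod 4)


Moduli 10, 21, 4 are not pairwise coprime, so CRT works modulo lcm(m_i) when all pairwise compatibility conditions hold.
Pairwise compatibility: gcd(m_i, m_j) must divide a_i - a_j for every pair.
Merge one congruence at a time:
  Start: x ≡ 4 (mod 10).
  Combine with x ≡ 15 (mod 21): gcd(10, 21) = 1; 15 - 4 = 11, which IS divisible by 1, so compatible.
    Write x = 4 + 10·t and substitute into x ≡ 15 (mod 21): 10·t ≡ 15 − 4 = 11 (mod 21).
    The inverse of 10 mod 21 is 19 (since 10·19 = 190 = 9·21 + 1), so t ≡ 19·11 = 209 ≡ 20 (mod 21).
    Then x = 4 + 10·20 = 204, valid modulo lcm(10, 21) = 210: x ≡ 204 (mod 210).
  Combine with x ≡ 1 (mod 4): gcd(210, 4) = 2, and 1 - 204 = -203 is NOT divisible by 2.
    ⇒ system is inconsistent (no integer solution).

No solution (the system is inconsistent).


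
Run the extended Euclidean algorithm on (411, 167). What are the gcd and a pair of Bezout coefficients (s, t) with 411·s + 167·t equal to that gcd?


Euclidean algorithm on (411, 167) — divide until remainder is 0:
  411 = 2 · 167 + 77
  167 = 2 · 77 + 13
  77 = 5 · 13 + 12
  13 = 1 · 12 + 1
  12 = 12 · 1 + 0
gcd(411, 167) = 1.
Track Bezout coefficients alongside the remainders: start with r₀ = 411 = a·1 + b·0 (s = 1, t = 0) and r₁ = 167 = a·0 + b·1 (s = 0, t = 1); each new remainder r_{k+1} = r_{k-1} − q_k·r_k inherits s_{k+1} = s_{k-1} − q_k·s_k, t_{k+1} = t_{k-1} − q_k·t_k, so r_k = a·s_k + b·t_k at every step:
  q = 2: r = 77, s = 1 − 2·0 = 1, t = 0 − 2·1 = -2  (check: 411·1 + 167·(-2) = 77)
  q = 2: r = 13, s = 0 − 2·1 = -2, t = 1 − 2·(-2) = 5  (check: 411·(-2) + 167·5 = 13)
  q = 5: r = 12, s = 1 − 5·(-2) = 11, t = -2 − 5·5 = -27  (check: 411·11 + 167·(-27) = 12)
  q = 1: r = 1, s = -2 − 1·11 = -13, t = 5 − 1·(-27) = 32  (check: 411·(-13) + 167·32 = 1)
The row with r = 1 (the gcd) gives the Bezout coefficients s = -13, t = 32.
Result: 411 · (-13) + 167 · (32) = 1.

gcd(411, 167) = 1; s = -13, t = 32 (check: 411·(-13) + 167·32 = 1).


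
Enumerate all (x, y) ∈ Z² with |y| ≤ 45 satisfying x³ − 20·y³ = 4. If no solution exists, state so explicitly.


The equation is x³ - 20y³ = 4. For fixed y, x³ = 20·y³ + 4, so a solution requires the RHS to be a perfect cube.
Strategy: iterate y from -45 to 45, compute RHS = 20·y³ + 4, and check whether it is a (positive or negative) perfect cube.
Check small values of y:
  y = 0: RHS = 4 is not a perfect cube.
  y = 1: RHS = 24 is not a perfect cube.
  y = -1: RHS = -16 is not a perfect cube.
  y = 2: RHS = 164 is not a perfect cube.
  y = -2: RHS = -156 is not a perfect cube.
  y = 3: RHS = 544 is not a perfect cube.
  y = -3: RHS = -536 is not a perfect cube.
Continuing the search up to |y| = 45 finds no solutions either.
No (x, y) in the scanned range satisfies the equation.

No integer solutions with |y| ≤ 45.


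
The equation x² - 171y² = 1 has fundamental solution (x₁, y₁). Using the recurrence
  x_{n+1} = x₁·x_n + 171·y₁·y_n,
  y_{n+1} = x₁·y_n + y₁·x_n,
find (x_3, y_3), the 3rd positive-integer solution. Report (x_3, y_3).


Step 1: Find the fundamental solution (x₁, y₁) of x² - 171y² = 1.
  Expand √171 as a continued fraction. a₀ = ⌊√171⌋ = 13; iterate m_{k+1} = d_k·a_k − m_k, d_{k+1} = (171 − m_{k+1}²)/d_k, a_{k+1} = ⌊(a₀ + m_{k+1})/d_{k+1}⌋ (starting m₀ = 0, d₀ = 1), with convergents p_k = a_k·p_{k-1} + p_{k-2}, q_k = a_k·q_{k-1} + q_{k-2} (p₋₁ = 1, q₋₁ = 0):
  k = 0: a₀ = 13; p₀/q₀ = 13/1; p₀² − 171·q₀² = 169 − 171 = -2.
  k = 1: m = 13, d = 2, a = ⌊(13 + 13)/2⌋ = 13; p/q = (13·13 + 1)/(13·1 + 0) = 170/13; p² − 171·q² = 28900 − 28899 = 1.
  The first convergent with p² − 171·q² = 1 gives the fundamental solution (x₁, y₁) = (170, 13).
Step 2: Apply the recurrence (x_{n+1}, y_{n+1}) = (x₁x_n + 171y₁y_n, x₁y_n + y₁x_n) repeatedly.
  From (x_1, y_1) = (170, 13): x_2 = 170·170 + 171·13·13 = 57799; y_2 = 170·13 + 13·170 = 4420.
  From (x_2, y_2) = (57799, 4420): x_3 = 170·57799 + 171·13·4420 = 19651490; y_3 = 170·4420 + 13·57799 = 1502787.
Step 3: Verify x_3² - 171·y_3² = 386181059220100 - 386181059220099 = 1 (should be 1). ✓

(x_1, y_1) = (170, 13); (x_3, y_3) = (19651490, 1502787).


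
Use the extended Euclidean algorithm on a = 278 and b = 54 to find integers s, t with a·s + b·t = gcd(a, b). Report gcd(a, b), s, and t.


Euclidean algorithm on (278, 54) — divide until remainder is 0:
  278 = 5 · 54 + 8
  54 = 6 · 8 + 6
  8 = 1 · 6 + 2
  6 = 3 · 2 + 0
gcd(278, 54) = 2.
Track Bezout coefficients alongside the remainders: start with r₀ = 278 = a·1 + b·0 (s = 1, t = 0) and r₁ = 54 = a·0 + b·1 (s = 0, t = 1); each new remainder r_{k+1} = r_{k-1} − q_k·r_k inherits s_{k+1} = s_{k-1} − q_k·s_k, t_{k+1} = t_{k-1} − q_k·t_k, so r_k = a·s_k + b·t_k at every step:
  q = 5: r = 8, s = 1 − 5·0 = 1, t = 0 − 5·1 = -5  (check: 278·1 + 54·(-5) = 8)
  q = 6: r = 6, s = 0 − 6·1 = -6, t = 1 − 6·(-5) = 31  (check: 278·(-6) + 54·31 = 6)
  q = 1: r = 2, s = 1 − 1·(-6) = 7, t = -5 − 1·31 = -36  (check: 278·7 + 54·(-36) = 2)
The row with r = 2 (the gcd) gives the Bezout coefficients s = 7, t = -36.
Result: 278 · (7) + 54 · (-36) = 2.

gcd(278, 54) = 2; s = 7, t = -36 (check: 278·7 + 54·(-36) = 2).


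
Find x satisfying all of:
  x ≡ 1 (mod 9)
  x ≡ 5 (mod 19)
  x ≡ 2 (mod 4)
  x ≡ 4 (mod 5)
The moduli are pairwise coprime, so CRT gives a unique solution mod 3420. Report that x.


Product of moduli M = 9 · 19 · 4 · 5 = 3420.
Merge one congruence at a time:
  Start: x ≡ 1 (mod 9).
  Combine with x ≡ 5 (mod 19); new modulus lcm = 171.
    Write x = 1 + 9·t and substitute into x ≡ 5 (mod 19): 9·t ≡ 5 − 1 = 4 (mod 19).
    The inverse of 9 mod 19 is 17 (since 9·17 = 153 = 8·19 + 1), so t ≡ 17·4 = 68 ≡ 11 (mod 19).
    Then x = 1 + 9·11 = 100, valid modulo lcm(9, 19) = 171: x ≡ 100 (mod 171).
  Combine with x ≡ 2 (mod 4); new modulus lcm = 684.
    Write x = 100 + 171·t and substitute into x ≡ 2 (mod 4): 171·t ≡ 2 − 100 = -98 (mod 4).
    Reduce coefficients mod 4: 3·t ≡ 2 (mod 4).
    The inverse of 3 mod 4 is 3 (since 3·3 = 9 = 2·4 + 1), so t ≡ 3·2 = 6 ≡ 2 (mod 4).
    Then x = 100 + 171·2 = 442, valid modulo lcm(171, 4) = 684: x ≡ 442 (mod 684).
  Combine with x ≡ 4 (mod 5); new modulus lcm = 3420.
    Write x = 442 + 684·t and substitute into x ≡ 4 (mod 5): 684·t ≡ 4 − 442 = -438 (mod 5).
    Reduce coefficients mod 5: 4·t ≡ 2 (mod 5).
    The inverse of 4 mod 5 is 4 (since 4·4 = 16 = 3·5 + 1), so t ≡ 4·2 = 8 ≡ 3 (mod 5).
    Then x = 442 + 684·3 = 2494, valid modulo lcm(684, 5) = 3420: x ≡ 2494 (mod 3420).
Verify against each original: 2494 mod 9 = 1, 2494 mod 19 = 5, 2494 mod 4 = 2, 2494 mod 5 = 4.

x ≡ 2494 (mod 3420).


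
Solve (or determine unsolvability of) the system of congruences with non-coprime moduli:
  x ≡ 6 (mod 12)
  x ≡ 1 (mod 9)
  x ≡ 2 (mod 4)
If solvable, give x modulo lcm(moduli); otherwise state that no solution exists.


Moduli 12, 9, 4 are not pairwise coprime, so CRT works modulo lcm(m_i) when all pairwise compatibility conditions hold.
Pairwise compatibility: gcd(m_i, m_j) must divide a_i - a_j for every pair.
Merge one congruence at a time:
  Start: x ≡ 6 (mod 12).
  Combine with x ≡ 1 (mod 9): gcd(12, 9) = 3, and 1 - 6 = -5 is NOT divisible by 3.
    ⇒ system is inconsistent (no integer solution).

No solution (the system is inconsistent).


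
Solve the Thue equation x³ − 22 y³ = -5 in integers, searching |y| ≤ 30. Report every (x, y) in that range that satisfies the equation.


The equation is x³ - 22y³ = -5. For fixed y, x³ = 22·y³ − 5, so a solution requires the RHS to be a perfect cube.
Strategy: iterate y from -30 to 30, compute RHS = 22·y³ − 5, and check whether it is a (positive or negative) perfect cube.
Check small values of y:
  y = 0: RHS = -5 is not a perfect cube.
  y = 1: RHS = 17 is not a perfect cube.
  y = -1: RHS = -27 = (-3)³ ⇒ x = -3 works.
  y = 2: RHS = 171 is not a perfect cube.
  y = -2: RHS = -181 is not a perfect cube.
  y = 3: RHS = 589 is not a perfect cube.
  y = -3: RHS = -599 is not a perfect cube.
Continuing the search up to |y| = 30 finds no further solutions beyond those listed.
Collected solutions: (-3, -1).

Solutions (with |y| ≤ 30): (-3, -1).


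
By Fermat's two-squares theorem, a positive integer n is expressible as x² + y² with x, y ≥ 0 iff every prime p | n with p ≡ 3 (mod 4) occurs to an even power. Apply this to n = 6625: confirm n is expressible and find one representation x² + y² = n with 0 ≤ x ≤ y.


Step 1: Factor n = 6625 = 5^3 · 53.
Step 2: Check the mod-4 condition on each prime factor: 5 ≡ 1 (mod 4), exponent 3; 53 ≡ 1 (mod 4), exponent 1.
All primes ≡ 3 (mod 4) appear to even exponent (or don't appear), so by the two-squares theorem n IS expressible as a sum of two squares.
Step 3: Build a representation. Group n = k² · m with k = 5 and m = 5 · 53 = 265 (a product of primes ≡ 1 (mod 4)); a representation of m scales to one of n via (k·x)² + (k·y)² = k²(x² + y²). Each prime p ≡ 1 (mod 4) is itself a sum of two squares; find a² by testing p − a² for a perfect square:
  5: 5 − 1² = 4 = 2² ⇒ 5 = 1² + 2².
  53: 53 − 1² = 52, 53 − 2² = 49 = 7² ⇒ 53 = 2² + 7².
  Combine using the Brahmagupta–Fibonacci identity (a² + b²)(c² + d²) = (ac − bd)² + (ad + bc)² = (ac + bd)² + (ad − bc)²:
  5 · 53 = 265: from (1² + 2²)(2² + 7²), take (1·2 − 2·7, 1·7 + 2·2) = (2 − 14, 7 + 4) = (-12, 11); dropping signs (only squares matter) gives (12, 11); check 12² + 11² = 144 + 121 = 265 ✓.
  Scale by k = 5: (5·12, 5·11) = (60, 55).
Step 4: Order so x ≤ y and verify: 55² + 60² = 3025 + 3600 = 6625 = n. ✓

n = 6625 = 55² + 60² (one valid representation with x ≤ y).


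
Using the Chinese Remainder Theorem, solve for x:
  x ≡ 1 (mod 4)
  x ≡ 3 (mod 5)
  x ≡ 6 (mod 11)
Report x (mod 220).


Moduli 4, 5, 11 are pairwise coprime; by CRT there is a unique solution modulo M = 4 · 5 · 11 = 220.
Solve pairwise, accumulating the modulus:
  Start with x ≡ 1 (mod 4).
  Combine with x ≡ 3 (mod 5): since gcd(4, 5) = 1, we get a unique residue mod 20.
    Write x = 1 + 4·t and substitute into x ≡ 3 (mod 5): 4·t ≡ 3 − 1 = 2 (mod 5).
    The inverse of 4 mod 5 is 4 (since 4·4 = 16 = 3·5 + 1), so t ≡ 4·2 = 8 ≡ 3 (mod 5).
    Then x = 1 + 4·3 = 13, valid modulo lcm(4, 5) = 20: x ≡ 13 (mod 20).
  Combine with x ≡ 6 (mod 11): since gcd(20, 11) = 1, we get a unique residue mod 220.
    Write x = 13 + 20·t and substitute into x ≡ 6 (mod 11): 20·t ≡ 6 − 13 = -7 (mod 11).
    Reduce coefficients mod 11: 9·t ≡ 4 (mod 11).
    The inverse of 9 mod 11 is 5 (since 9·5 = 45 = 4·11 + 1), so t ≡ 5·4 = 20 ≡ 9 (mod 11).
    Then x = 13 + 20·9 = 193, valid modulo lcm(20, 11) = 220: x ≡ 193 (mod 220).
Verify: 193 mod 4 = 1 ✓, 193 mod 5 = 3 ✓, 193 mod 11 = 6 ✓.

x ≡ 193 (mod 220).


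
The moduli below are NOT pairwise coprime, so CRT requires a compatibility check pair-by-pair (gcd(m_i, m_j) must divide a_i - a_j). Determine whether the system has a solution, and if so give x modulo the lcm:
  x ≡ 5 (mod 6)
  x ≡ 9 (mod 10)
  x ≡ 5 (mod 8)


Moduli 6, 10, 8 are not pairwise coprime, so CRT works modulo lcm(m_i) when all pairwise compatibility conditions hold.
Pairwise compatibility: gcd(m_i, m_j) must divide a_i - a_j for every pair.
Merge one congruence at a time:
  Start: x ≡ 5 (mod 6).
  Combine with x ≡ 9 (mod 10): gcd(6, 10) = 2; 9 - 5 = 4, which IS divisible by 2, so compatible.
    Write x = 5 + 6·t and substitute into x ≡ 9 (mod 10): 6·t ≡ 9 − 5 = 4 (mod 10).
    Divide the congruence (and modulus) by g = 2: 3·t ≡ 2 (mod 5).
    The inverse of 3 mod 5 is 2 (since 3·2 = 6 = 1·5 + 1), so t ≡ 2·2 = 4 ≡ 4 (mod 5).
    Then x = 5 + 6·4 = 29, valid modulo lcm(6, 10) = 30: x ≡ 29 (mod 30).
  Combine with x ≡ 5 (mod 8): gcd(30, 8) = 2; 5 - 29 = -24, which IS divisible by 2, so compatible.
    Write x = 29 + 30·t and substitute into x ≡ 5 (mod 8): 30·t ≡ 5 − 29 = -24 (mod 8).
    Divide the congruence (and modulus) by g = 2: 15·t ≡ -12 (mod 4).
    Reduce coefficients mod 4: 3·t ≡ 0 (mod 4).
    The inverse of 3 mod 4 is 3 (since 3·3 = 9 = 2·4 + 1), so t ≡ 3·0 = 0 ≡ 0 (mod 4).
    Then x = 29 + 30·0 = 29, valid modulo lcm(30, 8) = 120: x ≡ 29 (mod 120).
Verify: 29 mod 6 = 5, 29 mod 10 = 9, 29 mod 8 = 5.

x ≡ 29 (mod 120).


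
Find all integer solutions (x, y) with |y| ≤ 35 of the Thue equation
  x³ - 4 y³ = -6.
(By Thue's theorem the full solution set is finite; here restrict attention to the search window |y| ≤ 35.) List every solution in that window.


The equation is x³ - 4y³ = -6. For fixed y, x³ = 4·y³ − 6, so a solution requires the RHS to be a perfect cube.
Strategy: iterate y from -35 to 35, compute RHS = 4·y³ − 6, and check whether it is a (positive or negative) perfect cube.
Check small values of y:
  y = 0: RHS = -6 is not a perfect cube.
  y = 1: RHS = -2 is not a perfect cube.
  y = -1: RHS = -10 is not a perfect cube.
  y = 2: RHS = 26 is not a perfect cube.
  y = -2: RHS = -38 is not a perfect cube.
  y = 3: RHS = 102 is not a perfect cube.
  y = -3: RHS = -114 is not a perfect cube.
Continuing the search up to |y| = 35 finds no solutions either.
No (x, y) in the scanned range satisfies the equation.

No integer solutions with |y| ≤ 35.


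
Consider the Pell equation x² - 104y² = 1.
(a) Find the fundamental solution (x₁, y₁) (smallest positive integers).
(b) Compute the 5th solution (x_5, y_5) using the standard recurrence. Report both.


Step 1: Find the fundamental solution (x₁, y₁) of x² - 104y² = 1.
  Expand √104 as a continued fraction. a₀ = ⌊√104⌋ = 10; iterate m_{k+1} = d_k·a_k − m_k, d_{k+1} = (104 − m_{k+1}²)/d_k, a_{k+1} = ⌊(a₀ + m_{k+1})/d_{k+1}⌋ (starting m₀ = 0, d₀ = 1), with convergents p_k = a_k·p_{k-1} + p_{k-2}, q_k = a_k·q_{k-1} + q_{k-2} (p₋₁ = 1, q₋₁ = 0):
  k = 0: a₀ = 10; p₀/q₀ = 10/1; p₀² − 104·q₀² = 100 − 104 = -4.
  k = 1: m = 10, d = 4, a = ⌊(10 + 10)/4⌋ = 5; p/q = (5·10 + 1)/(5·1 + 0) = 51/5; p² − 104·q² = 2601 − 2600 = 1.
  The first convergent with p² − 104·q² = 1 gives the fundamental solution (x₁, y₁) = (51, 5).
Step 2: Apply the recurrence (x_{n+1}, y_{n+1}) = (x₁x_n + 104y₁y_n, x₁y_n + y₁x_n) repeatedly.
  From (x_1, y_1) = (51, 5): x_2 = 51·51 + 104·5·5 = 5201; y_2 = 51·5 + 5·51 = 510.
  From (x_2, y_2) = (5201, 510): x_3 = 51·5201 + 104·5·510 = 530451; y_3 = 51·510 + 5·5201 = 52015.
  From (x_3, y_3) = (530451, 52015): x_4 = 51·530451 + 104·5·52015 = 54100801; y_4 = 51·52015 + 5·530451 = 5305020.
  From (x_4, y_4) = (54100801, 5305020): x_5 = 51·54100801 + 104·5·5305020 = 5517751251; y_5 = 51·5305020 + 5·54100801 = 541060025.
Step 3: Verify x_5² - 104·y_5² = 30445578867912065001 - 30445578867912065000 = 1 (should be 1). ✓

(x_1, y_1) = (51, 5); (x_5, y_5) = (5517751251, 541060025).


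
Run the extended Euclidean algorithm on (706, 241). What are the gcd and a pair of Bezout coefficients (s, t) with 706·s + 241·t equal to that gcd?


Euclidean algorithm on (706, 241) — divide until remainder is 0:
  706 = 2 · 241 + 224
  241 = 1 · 224 + 17
  224 = 13 · 17 + 3
  17 = 5 · 3 + 2
  3 = 1 · 2 + 1
  2 = 2 · 1 + 0
gcd(706, 241) = 1.
Track Bezout coefficients alongside the remainders: start with r₀ = 706 = a·1 + b·0 (s = 1, t = 0) and r₁ = 241 = a·0 + b·1 (s = 0, t = 1); each new remainder r_{k+1} = r_{k-1} − q_k·r_k inherits s_{k+1} = s_{k-1} − q_k·s_k, t_{k+1} = t_{k-1} − q_k·t_k, so r_k = a·s_k + b·t_k at every step:
  q = 2: r = 224, s = 1 − 2·0 = 1, t = 0 − 2·1 = -2  (check: 706·1 + 241·(-2) = 224)
  q = 1: r = 17, s = 0 − 1·1 = -1, t = 1 − 1·(-2) = 3  (check: 706·(-1) + 241·3 = 17)
  q = 13: r = 3, s = 1 − 13·(-1) = 14, t = -2 − 13·3 = -41  (check: 706·14 + 241·(-41) = 3)
  q = 5: r = 2, s = -1 − 5·14 = -71, t = 3 − 5·(-41) = 208  (check: 706·(-71) + 241·208 = 2)
  q = 1: r = 1, s = 14 − 1·(-71) = 85, t = -41 − 1·208 = -249  (check: 706·85 + 241·(-249) = 1)
The row with r = 1 (the gcd) gives the Bezout coefficients s = 85, t = -249.
Result: 706 · (85) + 241 · (-249) = 1.

gcd(706, 241) = 1; s = 85, t = -249 (check: 706·85 + 241·(-249) = 1).


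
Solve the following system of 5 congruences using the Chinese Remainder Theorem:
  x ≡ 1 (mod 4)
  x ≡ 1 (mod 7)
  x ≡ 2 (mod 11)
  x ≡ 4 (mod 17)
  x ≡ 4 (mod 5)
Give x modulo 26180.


Product of moduli M = 4 · 7 · 11 · 17 · 5 = 26180.
Merge one congruence at a time:
  Start: x ≡ 1 (mod 4).
  Combine with x ≡ 1 (mod 7); new modulus lcm = 28.
    Write x = 1 + 4·t and substitute into x ≡ 1 (mod 7): 4·t ≡ 1 − 1 = 0 (mod 7).
    The inverse of 4 mod 7 is 2 (since 4·2 = 8 = 1·7 + 1), so t ≡ 2·0 = 0 ≡ 0 (mod 7).
    Then x = 1 + 4·0 = 1, valid modulo lcm(4, 7) = 28: x ≡ 1 (mod 28).
  Combine with x ≡ 2 (mod 11); new modulus lcm = 308.
    Write x = 1 + 28·t and substitute into x ≡ 2 (mod 11): 28·t ≡ 2 − 1 = 1 (mod 11).
    Reduce coefficients mod 11: 6·t ≡ 1 (mod 11).
    The inverse of 6 mod 11 is 2 (since 6·2 = 12 = 1·11 + 1), so t ≡ 2·1 = 2 ≡ 2 (mod 11).
    Then x = 1 + 28·2 = 57, valid modulo lcm(28, 11) = 308: x ≡ 57 (mod 308).
  Combine with x ≡ 4 (mod 17); new modulus lcm = 5236.
    Write x = 57 + 308·t and substitute into x ≡ 4 (mod 17): 308·t ≡ 4 − 57 = -53 (mod 17).
    Reduce coefficients mod 17: 2·t ≡ 15 (mod 17).
    The inverse of 2 mod 17 is 9 (since 2·9 = 18 = 1·17 + 1), so t ≡ 9·15 = 135 ≡ 16 (mod 17).
    Then x = 57 + 308·16 = 4985, valid modulo lcm(308, 17) = 5236: x ≡ 4985 (mod 5236).
  Combine with x ≡ 4 (mod 5); new modulus lcm = 26180.
    Write x = 4985 + 5236·t and substitute into x ≡ 4 (mod 5): 5236·t ≡ 4 − 4985 = -4981 (mod 5).
    Reduce coefficients mod 5: 1·t ≡ 4 (mod 5).
    So t ≡ 4 (mod 5).
    Then x = 4985 + 5236·4 = 25929, valid modulo lcm(5236, 5) = 26180: x ≡ 25929 (mod 26180).
Verify against each original: 25929 mod 4 = 1, 25929 mod 7 = 1, 25929 mod 11 = 2, 25929 mod 17 = 4, 25929 mod 5 = 4.

x ≡ 25929 (mod 26180).


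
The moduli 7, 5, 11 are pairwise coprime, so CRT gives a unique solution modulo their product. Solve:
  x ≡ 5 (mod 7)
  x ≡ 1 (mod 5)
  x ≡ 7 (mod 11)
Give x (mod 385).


Moduli 7, 5, 11 are pairwise coprime; by CRT there is a unique solution modulo M = 7 · 5 · 11 = 385.
Solve pairwise, accumulating the modulus:
  Start with x ≡ 5 (mod 7).
  Combine with x ≡ 1 (mod 5): since gcd(7, 5) = 1, we get a unique residue mod 35.
    Write x = 5 + 7·t and substitute into x ≡ 1 (mod 5): 7·t ≡ 1 − 5 = -4 (mod 5).
    Reduce coefficients mod 5: 2·t ≡ 1 (mod 5).
    The inverse of 2 mod 5 is 3 (since 2·3 = 6 = 1·5 + 1), so t ≡ 3·1 = 3 ≡ 3 (mod 5).
    Then x = 5 + 7·3 = 26, valid modulo lcm(7, 5) = 35: x ≡ 26 (mod 35).
  Combine with x ≡ 7 (mod 11): since gcd(35, 11) = 1, we get a unique residue mod 385.
    Write x = 26 + 35·t and substitute into x ≡ 7 (mod 11): 35·t ≡ 7 − 26 = -19 (mod 11).
    Reduce coefficients mod 11: 2·t ≡ 3 (mod 11).
    The inverse of 2 mod 11 is 6 (since 2·6 = 12 = 1·11 + 1), so t ≡ 6·3 = 18 ≡ 7 (mod 11).
    Then x = 26 + 35·7 = 271, valid modulo lcm(35, 11) = 385: x ≡ 271 (mod 385).
Verify: 271 mod 7 = 5 ✓, 271 mod 5 = 1 ✓, 271 mod 11 = 7 ✓.

x ≡ 271 (mod 385).


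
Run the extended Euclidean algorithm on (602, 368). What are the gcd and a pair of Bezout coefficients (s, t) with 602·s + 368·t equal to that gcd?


Euclidean algorithm on (602, 368) — divide until remainder is 0:
  602 = 1 · 368 + 234
  368 = 1 · 234 + 134
  234 = 1 · 134 + 100
  134 = 1 · 100 + 34
  100 = 2 · 34 + 32
  34 = 1 · 32 + 2
  32 = 16 · 2 + 0
gcd(602, 368) = 2.
Track Bezout coefficients alongside the remainders: start with r₀ = 602 = a·1 + b·0 (s = 1, t = 0) and r₁ = 368 = a·0 + b·1 (s = 0, t = 1); each new remainder r_{k+1} = r_{k-1} − q_k·r_k inherits s_{k+1} = s_{k-1} − q_k·s_k, t_{k+1} = t_{k-1} − q_k·t_k, so r_k = a·s_k + b·t_k at every step:
  q = 1: r = 234, s = 1 − 1·0 = 1, t = 0 − 1·1 = -1  (check: 602·1 + 368·(-1) = 234)
  q = 1: r = 134, s = 0 − 1·1 = -1, t = 1 − 1·(-1) = 2  (check: 602·(-1) + 368·2 = 134)
  q = 1: r = 100, s = 1 − 1·(-1) = 2, t = -1 − 1·2 = -3  (check: 602·2 + 368·(-3) = 100)
  q = 1: r = 34, s = -1 − 1·2 = -3, t = 2 − 1·(-3) = 5  (check: 602·(-3) + 368·5 = 34)
  q = 2: r = 32, s = 2 − 2·(-3) = 8, t = -3 − 2·5 = -13  (check: 602·8 + 368·(-13) = 32)
  q = 1: r = 2, s = -3 − 1·8 = -11, t = 5 − 1·(-13) = 18  (check: 602·(-11) + 368·18 = 2)
The row with r = 2 (the gcd) gives the Bezout coefficients s = -11, t = 18.
Result: 602 · (-11) + 368 · (18) = 2.

gcd(602, 368) = 2; s = -11, t = 18 (check: 602·(-11) + 368·18 = 2).


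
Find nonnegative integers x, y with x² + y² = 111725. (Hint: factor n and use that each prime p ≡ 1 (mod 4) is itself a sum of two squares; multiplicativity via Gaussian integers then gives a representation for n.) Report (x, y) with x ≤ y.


Step 1: Factor n = 111725 = 5^2 · 41 · 109.
Step 2: Check the mod-4 condition on each prime factor: 5 ≡ 1 (mod 4), exponent 2; 41 ≡ 1 (mod 4), exponent 1; 109 ≡ 1 (mod 4), exponent 1.
All primes ≡ 3 (mod 4) appear to even exponent (or don't appear), so by the two-squares theorem n IS expressible as a sum of two squares.
Step 3: Build a representation. Group n = k² · m with k = 5 and m = 41 · 109 = 4469 (a product of primes ≡ 1 (mod 4)); a representation of m scales to one of n via (k·x)² + (k·y)² = k²(x² + y²). Each prime p ≡ 1 (mod 4) is itself a sum of two squares; find a² by testing p − a² for a perfect square:
  41: 41 − 1² = 40, 41 − 2² = 37, 41 − 3² = 32, 41 − 4² = 25 = 5² ⇒ 41 = 4² + 5².
  109: 109 − 1² = 108, 109 − 2² = 105, 109 − 3² = 100 = 10² ⇒ 109 = 3² + 10².
  Combine using the Brahmagupta–Fibonacci identity (a² + b²)(c² + d²) = (ac − bd)² + (ad + bc)² = (ac + bd)² + (ad − bc)²:
  41 · 109 = 4469: from (4² + 5²)(3² + 10²), take (4·3 − 5·10, 4·10 + 5·3) = (12 − 50, 40 + 15) = (-38, 55); dropping signs (only squares matter) gives (38, 55); check 38² + 55² = 1444 + 3025 = 4469 ✓.
  Scale by k = 5: (5·38, 5·55) = (190, 275).
Step 4: Order so x ≤ y and verify: 190² + 275² = 36100 + 75625 = 111725 = n. ✓

n = 111725 = 190² + 275² (one valid representation with x ≤ y).


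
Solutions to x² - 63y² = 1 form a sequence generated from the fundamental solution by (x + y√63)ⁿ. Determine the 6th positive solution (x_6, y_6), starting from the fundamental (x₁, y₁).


Step 1: Find the fundamental solution (x₁, y₁) of x² - 63y² = 1.
  Expand √63 as a continued fraction. a₀ = ⌊√63⌋ = 7; iterate m_{k+1} = d_k·a_k − m_k, d_{k+1} = (63 − m_{k+1}²)/d_k, a_{k+1} = ⌊(a₀ + m_{k+1})/d_{k+1}⌋ (starting m₀ = 0, d₀ = 1), with convergents p_k = a_k·p_{k-1} + p_{k-2}, q_k = a_k·q_{k-1} + q_{k-2} (p₋₁ = 1, q₋₁ = 0):
  k = 0: a₀ = 7; p₀/q₀ = 7/1; p₀² − 63·q₀² = 49 − 63 = -14.
  k = 1: m = 7, d = 14, a = ⌊(7 + 7)/14⌋ = 1; p/q = (1·7 + 1)/(1·1 + 0) = 8/1; p² − 63·q² = 64 − 63 = 1.
  The first convergent with p² − 63·q² = 1 gives the fundamental solution (x₁, y₁) = (8, 1).
Step 2: Apply the recurrence (x_{n+1}, y_{n+1}) = (x₁x_n + 63y₁y_n, x₁y_n + y₁x_n) repeatedly.
  From (x_1, y_1) = (8, 1): x_2 = 8·8 + 63·1·1 = 127; y_2 = 8·1 + 1·8 = 16.
  From (x_2, y_2) = (127, 16): x_3 = 8·127 + 63·1·16 = 2024; y_3 = 8·16 + 1·127 = 255.
  From (x_3, y_3) = (2024, 255): x_4 = 8·2024 + 63·1·255 = 32257; y_4 = 8·255 + 1·2024 = 4064.
  From (x_4, y_4) = (32257, 4064): x_5 = 8·32257 + 63·1·4064 = 514088; y_5 = 8·4064 + 1·32257 = 64769.
  From (x_5, y_5) = (514088, 64769): x_6 = 8·514088 + 63·1·64769 = 8193151; y_6 = 8·64769 + 1·514088 = 1032240.
Step 3: Verify x_6² - 63·y_6² = 67127723308801 - 67127723308800 = 1 (should be 1). ✓

(x_1, y_1) = (8, 1); (x_6, y_6) = (8193151, 1032240).


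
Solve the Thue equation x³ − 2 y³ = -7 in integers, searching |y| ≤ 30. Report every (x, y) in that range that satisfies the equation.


The equation is x³ - 2y³ = -7. For fixed y, x³ = 2·y³ − 7, so a solution requires the RHS to be a perfect cube.
Strategy: iterate y from -30 to 30, compute RHS = 2·y³ − 7, and check whether it is a (positive or negative) perfect cube.
Check small values of y:
  y = 0: RHS = -7 is not a perfect cube.
  y = 1: RHS = -5 is not a perfect cube.
  y = -1: RHS = -9 is not a perfect cube.
  y = 2: RHS = 9 is not a perfect cube.
  y = -2: RHS = -23 is not a perfect cube.
  y = 3: RHS = 47 is not a perfect cube.
  y = -3: RHS = -61 is not a perfect cube.
Continuing the search up to |y| = 30 finds no solutions either.
No (x, y) in the scanned range satisfies the equation.

No integer solutions with |y| ≤ 30.


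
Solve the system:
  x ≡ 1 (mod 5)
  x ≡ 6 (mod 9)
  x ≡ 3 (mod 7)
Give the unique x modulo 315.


Moduli 5, 9, 7 are pairwise coprime; by CRT there is a unique solution modulo M = 5 · 9 · 7 = 315.
Solve pairwise, accumulating the modulus:
  Start with x ≡ 1 (mod 5).
  Combine with x ≡ 6 (mod 9): since gcd(5, 9) = 1, we get a unique residue mod 45.
    Write x = 1 + 5·t and substitute into x ≡ 6 (mod 9): 5·t ≡ 6 − 1 = 5 (mod 9).
    The inverse of 5 mod 9 is 2 (since 5·2 = 10 = 1·9 + 1), so t ≡ 2·5 = 10 ≡ 1 (mod 9).
    Then x = 1 + 5·1 = 6, valid modulo lcm(5, 9) = 45: x ≡ 6 (mod 45).
  Combine with x ≡ 3 (mod 7): since gcd(45, 7) = 1, we get a unique residue mod 315.
    Write x = 6 + 45·t and substitute into x ≡ 3 (mod 7): 45·t ≡ 3 − 6 = -3 (mod 7).
    Reduce coefficients mod 7: 3·t ≡ 4 (mod 7).
    The inverse of 3 mod 7 is 5 (since 3·5 = 15 = 2·7 + 1), so t ≡ 5·4 = 20 ≡ 6 (mod 7).
    Then x = 6 + 45·6 = 276, valid modulo lcm(45, 7) = 315: x ≡ 276 (mod 315).
Verify: 276 mod 5 = 1 ✓, 276 mod 9 = 6 ✓, 276 mod 7 = 3 ✓.

x ≡ 276 (mod 315).
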